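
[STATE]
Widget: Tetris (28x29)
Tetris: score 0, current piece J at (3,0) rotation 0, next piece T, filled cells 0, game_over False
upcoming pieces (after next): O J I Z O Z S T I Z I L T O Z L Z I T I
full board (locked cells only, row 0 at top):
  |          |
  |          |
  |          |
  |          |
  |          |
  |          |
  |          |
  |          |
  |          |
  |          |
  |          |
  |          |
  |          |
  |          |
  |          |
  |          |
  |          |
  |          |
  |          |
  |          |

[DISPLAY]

   █      │Next:            
   ███    │ ▒               
          │▒▒▒              
          │                 
          │                 
          │                 
          │Score:           
          │0                
          │                 
          │                 
          │                 
          │                 
          │                 
          │                 
          │                 
          │                 
          │                 
          │                 
          │                 
          │                 
          │                 
          │                 
          │                 
          │                 
          │                 
          │                 
          │                 
          │                 
          │                 


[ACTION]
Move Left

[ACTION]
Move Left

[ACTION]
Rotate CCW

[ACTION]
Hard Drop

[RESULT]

    ▒     │Next:            
   ▒▒▒    │▓▓               
          │▓▓               
          │                 
          │                 
          │                 
          │Score:           
          │0                
          │                 
          │                 
          │                 
          │                 
          │                 
          │                 
          │                 
          │                 
          │                 
  █       │                 
  █       │                 
 ██       │                 
          │                 
          │                 
          │                 
          │                 
          │                 
          │                 
          │                 
          │                 
          │                 


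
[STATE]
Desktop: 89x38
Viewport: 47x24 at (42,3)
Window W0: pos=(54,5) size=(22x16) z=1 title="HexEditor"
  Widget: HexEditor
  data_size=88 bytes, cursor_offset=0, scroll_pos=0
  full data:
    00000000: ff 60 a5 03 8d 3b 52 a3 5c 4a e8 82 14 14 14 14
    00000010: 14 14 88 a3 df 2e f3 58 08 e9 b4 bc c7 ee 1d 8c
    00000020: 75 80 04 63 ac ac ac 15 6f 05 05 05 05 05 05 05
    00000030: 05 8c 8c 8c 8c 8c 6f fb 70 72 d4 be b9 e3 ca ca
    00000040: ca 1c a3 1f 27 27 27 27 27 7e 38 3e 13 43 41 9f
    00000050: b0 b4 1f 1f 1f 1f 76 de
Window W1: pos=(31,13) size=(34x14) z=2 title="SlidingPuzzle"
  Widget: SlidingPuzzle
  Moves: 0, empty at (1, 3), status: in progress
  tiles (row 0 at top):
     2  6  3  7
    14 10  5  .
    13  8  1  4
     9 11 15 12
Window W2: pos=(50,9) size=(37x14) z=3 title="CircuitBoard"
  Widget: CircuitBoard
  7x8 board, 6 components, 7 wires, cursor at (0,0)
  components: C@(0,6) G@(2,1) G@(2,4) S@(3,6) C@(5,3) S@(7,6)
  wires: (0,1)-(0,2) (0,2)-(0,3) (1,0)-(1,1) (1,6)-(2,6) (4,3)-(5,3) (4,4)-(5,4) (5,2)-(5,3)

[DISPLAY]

                                               
                                               
            ┏━━━━━━━━━━━━━━━━━━━━┓             
            ┃ HexEditor          ┃             
            ┠────────────────────┨             
            ┃00000000  FF 60 a5 0┃             
        ┏━━━━━━━━━━━━━━━━━━━━━━━━━━━━━━━━━━━┓  
        ┃ CircuitBoard                      ┃  
        ┠───────────────────────────────────┨  
        ┃   0 1 2 3 4 5 6                   ┃  
━━━━━━━━┃0  [.]  · ─ · ─ ·           C      ┃  
zzle    ┃                                   ┃  
────────┃1   · ─ ·                   ·      ┃  
┬────┬──┃                            │      ┃  
│  3 │  ┃2       G           G       ·      ┃  
┼────┼──┃                                   ┃  
│  5 │  ┃3                           S      ┃  
┼────┼──┃                                   ┃  
│  1 │  ┃4               ·   ·              ┃  
┼────┼──┗━━━━━━━━━━━━━━━━━━━━━━━━━━━━━━━━━━━┛  
│ 15 │ 12 │           ┃                        
┴────┴────┘           ┃                        
                      ┃                        
━━━━━━━━━━━━━━━━━━━━━━┛                        


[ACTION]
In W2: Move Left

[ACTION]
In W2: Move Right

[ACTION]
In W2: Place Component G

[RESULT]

                                               
                                               
            ┏━━━━━━━━━━━━━━━━━━━━┓             
            ┃ HexEditor          ┃             
            ┠────────────────────┨             
            ┃00000000  FF 60 a5 0┃             
        ┏━━━━━━━━━━━━━━━━━━━━━━━━━━━━━━━━━━━┓  
        ┃ CircuitBoard                      ┃  
        ┠───────────────────────────────────┨  
        ┃   0 1 2 3 4 5 6                   ┃  
━━━━━━━━┃0      [G]─ · ─ ·           C      ┃  
zzle    ┃                                   ┃  
────────┃1   · ─ ·                   ·      ┃  
┬────┬──┃                            │      ┃  
│  3 │  ┃2       G           G       ·      ┃  
┼────┼──┃                                   ┃  
│  5 │  ┃3                           S      ┃  
┼────┼──┃                                   ┃  
│  1 │  ┃4               ·   ·              ┃  
┼────┼──┗━━━━━━━━━━━━━━━━━━━━━━━━━━━━━━━━━━━┛  
│ 15 │ 12 │           ┃                        
┴────┴────┘           ┃                        
                      ┃                        
━━━━━━━━━━━━━━━━━━━━━━┛                        


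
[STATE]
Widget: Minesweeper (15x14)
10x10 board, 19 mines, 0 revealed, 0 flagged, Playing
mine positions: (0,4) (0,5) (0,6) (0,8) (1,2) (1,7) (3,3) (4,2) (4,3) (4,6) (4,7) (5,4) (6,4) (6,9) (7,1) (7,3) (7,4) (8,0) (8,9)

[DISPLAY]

■■■■■■■■■■     
■■■■■■■■■■     
■■■■■■■■■■     
■■■■■■■■■■     
■■■■■■■■■■     
■■■■■■■■■■     
■■■■■■■■■■     
■■■■■■■■■■     
■■■■■■■■■■     
■■■■■■■■■■     
               
               
               
               


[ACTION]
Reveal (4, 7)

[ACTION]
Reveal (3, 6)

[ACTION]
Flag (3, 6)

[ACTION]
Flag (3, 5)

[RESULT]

■■■■✹✹✹■✹■     
■■✹■■■■✹■■     
■■■■■■■■■■     
■■■✹■■■■■■     
■■✹✹■■✹✹■■     
■■■■✹■■■■■     
■■■■✹■■■■✹     
■✹■✹✹■■■■■     
✹■■■■■■■■✹     
■■■■■■■■■■     
               
               
               
               


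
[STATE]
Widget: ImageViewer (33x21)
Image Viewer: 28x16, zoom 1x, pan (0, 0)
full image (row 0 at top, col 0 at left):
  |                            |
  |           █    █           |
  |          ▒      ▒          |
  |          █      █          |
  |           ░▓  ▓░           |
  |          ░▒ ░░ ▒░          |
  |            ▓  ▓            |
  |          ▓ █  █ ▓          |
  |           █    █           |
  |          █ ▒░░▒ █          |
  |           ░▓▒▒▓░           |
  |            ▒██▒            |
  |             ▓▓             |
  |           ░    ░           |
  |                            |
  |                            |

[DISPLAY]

                                 
           █    █                
          ▒      ▒               
          █      █               
           ░▓  ▓░                
          ░▒ ░░ ▒░               
            ▓  ▓                 
          ▓ █  █ ▓               
           █    █                
          █ ▒░░▒ █               
           ░▓▒▒▓░                
            ▒██▒                 
             ▓▓                  
           ░    ░                
                                 
                                 
                                 
                                 
                                 
                                 
                                 


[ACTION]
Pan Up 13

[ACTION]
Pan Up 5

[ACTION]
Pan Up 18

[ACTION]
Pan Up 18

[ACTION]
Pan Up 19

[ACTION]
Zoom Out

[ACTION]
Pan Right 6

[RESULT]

                                 
     █    █                      
    ▒      ▒                     
    █      █                     
     ░▓  ▓░                      
    ░▒ ░░ ▒░                     
      ▓  ▓                       
    ▓ █  █ ▓                     
     █    █                      
    █ ▒░░▒ █                     
     ░▓▒▒▓░                      
      ▒██▒                       
       ▓▓                        
     ░    ░                      
                                 
                                 
                                 
                                 
                                 
                                 
                                 


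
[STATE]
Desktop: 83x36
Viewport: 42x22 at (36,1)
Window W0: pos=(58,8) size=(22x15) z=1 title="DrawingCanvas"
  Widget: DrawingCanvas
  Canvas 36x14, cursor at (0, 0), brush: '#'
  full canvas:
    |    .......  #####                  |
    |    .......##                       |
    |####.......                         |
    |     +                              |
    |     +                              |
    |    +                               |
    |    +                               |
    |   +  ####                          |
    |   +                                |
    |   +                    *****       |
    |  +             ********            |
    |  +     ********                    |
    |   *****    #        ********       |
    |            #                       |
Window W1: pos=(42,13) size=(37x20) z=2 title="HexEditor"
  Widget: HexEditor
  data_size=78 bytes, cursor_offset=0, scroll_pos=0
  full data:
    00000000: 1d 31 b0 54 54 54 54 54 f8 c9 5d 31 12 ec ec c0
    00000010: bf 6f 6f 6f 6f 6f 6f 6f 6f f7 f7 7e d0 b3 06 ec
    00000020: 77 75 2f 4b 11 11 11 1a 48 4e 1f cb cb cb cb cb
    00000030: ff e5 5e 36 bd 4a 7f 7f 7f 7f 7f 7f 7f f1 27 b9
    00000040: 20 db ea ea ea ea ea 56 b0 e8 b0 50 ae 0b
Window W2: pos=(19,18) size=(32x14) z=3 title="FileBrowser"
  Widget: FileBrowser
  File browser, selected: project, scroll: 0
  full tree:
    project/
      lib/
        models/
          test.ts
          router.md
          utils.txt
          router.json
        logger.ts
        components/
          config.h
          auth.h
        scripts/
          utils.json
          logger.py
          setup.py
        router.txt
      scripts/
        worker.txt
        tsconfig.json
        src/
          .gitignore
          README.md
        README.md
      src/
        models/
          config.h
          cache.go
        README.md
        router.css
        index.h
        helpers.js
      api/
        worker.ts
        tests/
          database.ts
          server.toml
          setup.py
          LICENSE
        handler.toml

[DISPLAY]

                                          
                                          
                                          
                                          
                                          
                                          
                                          
                      ┏━━━━━━━━━━━━━━━━━━━
                      ┃ DrawingCanvas     
                      ┠───────────────────
                      ┃+   .......  ##### 
                      ┃    .......##      
      ┏━━━━━━━━━━━━━━━━━━━━━━━━━━━━━━━━━━━
      ┃ HexEditor                         
      ┠───────────────────────────────────
      ┃00000000  1D 31 b0 54 54 54 54 54  
      ┃00000010  bf 6f 6f 6f 6f 6f 6f 6f  
━━━━━━━━━━━━━━┓  77 75 2f 4b 11 11 11 1a  
              ┃  ff e5 5e 36 bd 4a 7f 7f  
──────────────┨  20 db ea ea ea ea ea 56  
              ┃                           
              ┃                           


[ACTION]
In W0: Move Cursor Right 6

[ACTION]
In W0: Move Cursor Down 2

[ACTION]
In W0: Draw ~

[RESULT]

                                          
                                          
                                          
                                          
                                          
                                          
                                          
                      ┏━━━━━━━━━━━━━━━━━━━
                      ┃ DrawingCanvas     
                      ┠───────────────────
                      ┃    .......  ##### 
                      ┃    .......##      
      ┏━━━━━━━━━━━━━━━━━━━━━━━━━━━━━━━━━━━
      ┃ HexEditor                         
      ┠───────────────────────────────────
      ┃00000000  1D 31 b0 54 54 54 54 54  
      ┃00000010  bf 6f 6f 6f 6f 6f 6f 6f  
━━━━━━━━━━━━━━┓  77 75 2f 4b 11 11 11 1a  
              ┃  ff e5 5e 36 bd 4a 7f 7f  
──────────────┨  20 db ea ea ea ea ea 56  
              ┃                           
              ┃                           


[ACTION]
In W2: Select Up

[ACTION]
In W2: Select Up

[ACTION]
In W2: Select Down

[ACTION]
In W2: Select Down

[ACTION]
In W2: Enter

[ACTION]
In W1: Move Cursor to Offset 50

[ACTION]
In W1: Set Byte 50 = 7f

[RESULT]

                                          
                                          
                                          
                                          
                                          
                                          
                                          
                      ┏━━━━━━━━━━━━━━━━━━━
                      ┃ DrawingCanvas     
                      ┠───────────────────
                      ┃    .......  ##### 
                      ┃    .......##      
      ┏━━━━━━━━━━━━━━━━━━━━━━━━━━━━━━━━━━━
      ┃ HexEditor                         
      ┠───────────────────────────────────
      ┃00000000  1d 31 b0 54 54 54 54 54  
      ┃00000010  bf 6f 6f 6f 6f 6f 6f 6f  
━━━━━━━━━━━━━━┓  77 75 2f 4b 11 11 11 1a  
              ┃  ff e5 7F 36 bd 4a 7f 7f  
──────────────┨  20 db ea ea ea ea ea 56  
              ┃                           
              ┃                           


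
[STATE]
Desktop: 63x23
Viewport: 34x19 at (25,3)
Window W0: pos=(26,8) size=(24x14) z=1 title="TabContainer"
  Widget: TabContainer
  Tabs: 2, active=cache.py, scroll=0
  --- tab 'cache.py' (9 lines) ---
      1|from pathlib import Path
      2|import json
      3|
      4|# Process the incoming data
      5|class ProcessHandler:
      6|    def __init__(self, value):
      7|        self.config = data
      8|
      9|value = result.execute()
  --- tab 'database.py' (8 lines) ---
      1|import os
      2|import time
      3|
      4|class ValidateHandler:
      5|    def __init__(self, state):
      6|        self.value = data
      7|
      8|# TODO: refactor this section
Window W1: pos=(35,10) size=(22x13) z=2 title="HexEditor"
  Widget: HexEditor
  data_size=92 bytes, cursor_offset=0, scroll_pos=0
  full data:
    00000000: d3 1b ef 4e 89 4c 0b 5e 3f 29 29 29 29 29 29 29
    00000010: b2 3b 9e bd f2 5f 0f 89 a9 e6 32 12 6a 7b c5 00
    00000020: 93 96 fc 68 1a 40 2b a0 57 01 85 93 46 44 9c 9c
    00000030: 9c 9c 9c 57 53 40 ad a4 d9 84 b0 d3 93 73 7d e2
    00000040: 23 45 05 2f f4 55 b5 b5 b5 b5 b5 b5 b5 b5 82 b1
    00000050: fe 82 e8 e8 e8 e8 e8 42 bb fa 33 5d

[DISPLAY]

                                  
                                  
                                  
                                  
                                  
 ┏━━━━━━━━━━━━━━━━━━━━━━┓         
 ┃ TabContainer         ┃         
 ┠────────┏━━━━━━━━━━━━━━━━━━━━┓  
 ┃[cache.p┃ HexEditor          ┃  
 ┃────────┠────────────────────┨  
 ┃from pat┃00000000  D3 1b ef 4┃  
 ┃import j┃00000010  b2 3b 9e b┃  
 ┃        ┃00000020  93 96 fc 6┃  
 ┃# Proces┃00000030  9c 9c 9c 5┃  
 ┃class Pr┃00000040  23 45 05 2┃  
 ┃    def ┃00000050  fe 82 e8 e┃  
 ┃        ┃                    ┃  
 ┃        ┃                    ┃  
 ┗━━━━━━━━┃                    ┃  


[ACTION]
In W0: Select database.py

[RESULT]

                                  
                                  
                                  
                                  
                                  
 ┏━━━━━━━━━━━━━━━━━━━━━━┓         
 ┃ TabContainer         ┃         
 ┠────────┏━━━━━━━━━━━━━━━━━━━━┓  
 ┃ cache.p┃ HexEditor          ┃  
 ┃────────┠────────────────────┨  
 ┃import o┃00000000  D3 1b ef 4┃  
 ┃import t┃00000010  b2 3b 9e b┃  
 ┃        ┃00000020  93 96 fc 6┃  
 ┃class Va┃00000030  9c 9c 9c 5┃  
 ┃    def ┃00000040  23 45 05 2┃  
 ┃        ┃00000050  fe 82 e8 e┃  
 ┃        ┃                    ┃  
 ┃# TODO: ┃                    ┃  
 ┗━━━━━━━━┃                    ┃  


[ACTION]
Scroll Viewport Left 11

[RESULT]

                                  
                                  
                                  
                                  
                                  
            ┏━━━━━━━━━━━━━━━━━━━━━
            ┃ TabContainer        
            ┠────────┏━━━━━━━━━━━━
            ┃ cache.p┃ HexEditor  
            ┃────────┠────────────
            ┃import o┃00000000  D3
            ┃import t┃00000010  b2
            ┃        ┃00000020  93
            ┃class Va┃00000030  9c
            ┃    def ┃00000040  23
            ┃        ┃00000050  fe
            ┃        ┃            
            ┃# TODO: ┃            
            ┗━━━━━━━━┃            


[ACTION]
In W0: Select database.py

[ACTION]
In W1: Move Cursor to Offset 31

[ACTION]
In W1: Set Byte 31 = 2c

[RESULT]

                                  
                                  
                                  
                                  
                                  
            ┏━━━━━━━━━━━━━━━━━━━━━
            ┃ TabContainer        
            ┠────────┏━━━━━━━━━━━━
            ┃ cache.p┃ HexEditor  
            ┃────────┠────────────
            ┃import o┃00000000  d3
            ┃import t┃00000010  b2
            ┃        ┃00000020  93
            ┃class Va┃00000030  9c
            ┃    def ┃00000040  23
            ┃        ┃00000050  fe
            ┃        ┃            
            ┃# TODO: ┃            
            ┗━━━━━━━━┃            


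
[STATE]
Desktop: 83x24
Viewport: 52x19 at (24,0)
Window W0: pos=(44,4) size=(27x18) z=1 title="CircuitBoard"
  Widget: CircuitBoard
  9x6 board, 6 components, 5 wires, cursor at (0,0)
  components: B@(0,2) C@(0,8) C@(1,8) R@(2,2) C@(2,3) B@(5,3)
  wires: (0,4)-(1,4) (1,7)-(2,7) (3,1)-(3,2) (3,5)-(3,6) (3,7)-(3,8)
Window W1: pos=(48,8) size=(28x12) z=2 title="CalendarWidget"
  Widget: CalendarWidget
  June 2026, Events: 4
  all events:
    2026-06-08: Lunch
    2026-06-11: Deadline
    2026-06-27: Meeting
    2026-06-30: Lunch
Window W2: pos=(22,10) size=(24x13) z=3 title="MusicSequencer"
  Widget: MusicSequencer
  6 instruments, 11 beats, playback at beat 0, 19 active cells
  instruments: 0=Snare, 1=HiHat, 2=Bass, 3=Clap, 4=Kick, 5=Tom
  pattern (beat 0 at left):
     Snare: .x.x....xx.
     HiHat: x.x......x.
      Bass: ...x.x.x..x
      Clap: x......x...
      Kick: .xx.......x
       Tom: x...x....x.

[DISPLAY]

                                                    
                                                    
                                                    
                                                    
                    ┏━━━━━━━━━━━━━━━━━━━━━━━━━┓     
                    ┃ CircuitBoard            ┃     
                    ┠─────────────────────────┨     
                    ┃   0 1 2 3 4 5 6 7 8     ┃     
                    ┃0  ┏━━━━━━━━━━━━━━━━━━━━━━━━━━┓
                    ┃   ┃ CalendarWidget           ┃
━━━━━━━━━━━━━━━━━━━━━┓  ┠──────────────────────────┨
MusicSequencer       ┃  ┃        June 2026         ┃
─────────────────────┨  ┃Mo Tu We Th Fr Sa Su      ┃
     ▼1234567890     ┃  ┃ 1  2  3  4  5  6  7      ┃
Snare·█·█····██·     ┃  ┃ 8*  9 10 11* 12 13 14    ┃
HiHat█·█······█·     ┃  ┃15 16 17 18 19 20 21      ┃
 Bass···█·█·█··█     ┃  ┃22 23 24 25 26 27* 28     ┃
 Clap█······█···     ┃  ┃29 30*                    ┃
 Kick·██·······█     ┃  ┃                          ┃


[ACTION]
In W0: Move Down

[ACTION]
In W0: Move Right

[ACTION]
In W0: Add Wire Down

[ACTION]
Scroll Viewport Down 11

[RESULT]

                    ┃ CircuitBoard            ┃     
                    ┠─────────────────────────┨     
                    ┃   0 1 2 3 4 5 6 7 8     ┃     
                    ┃0  ┏━━━━━━━━━━━━━━━━━━━━━━━━━━┓
                    ┃   ┃ CalendarWidget           ┃
━━━━━━━━━━━━━━━━━━━━━┓  ┠──────────────────────────┨
MusicSequencer       ┃  ┃        June 2026         ┃
─────────────────────┨  ┃Mo Tu We Th Fr Sa Su      ┃
     ▼1234567890     ┃  ┃ 1  2  3  4  5  6  7      ┃
Snare·█·█····██·     ┃  ┃ 8*  9 10 11* 12 13 14    ┃
HiHat█·█······█·     ┃  ┃15 16 17 18 19 20 21      ┃
 Bass···█·█·█··█     ┃  ┃22 23 24 25 26 27* 28     ┃
 Clap█······█···     ┃  ┃29 30*                    ┃
 Kick·██·······█     ┃  ┃                          ┃
  Tom█···█····█·     ┃ur┗━━━━━━━━━━━━━━━━━━━━━━━━━━┛
                     ┃                        ┃     
                     ┃━━━━━━━━━━━━━━━━━━━━━━━━┛     
━━━━━━━━━━━━━━━━━━━━━┛                              
                                                    


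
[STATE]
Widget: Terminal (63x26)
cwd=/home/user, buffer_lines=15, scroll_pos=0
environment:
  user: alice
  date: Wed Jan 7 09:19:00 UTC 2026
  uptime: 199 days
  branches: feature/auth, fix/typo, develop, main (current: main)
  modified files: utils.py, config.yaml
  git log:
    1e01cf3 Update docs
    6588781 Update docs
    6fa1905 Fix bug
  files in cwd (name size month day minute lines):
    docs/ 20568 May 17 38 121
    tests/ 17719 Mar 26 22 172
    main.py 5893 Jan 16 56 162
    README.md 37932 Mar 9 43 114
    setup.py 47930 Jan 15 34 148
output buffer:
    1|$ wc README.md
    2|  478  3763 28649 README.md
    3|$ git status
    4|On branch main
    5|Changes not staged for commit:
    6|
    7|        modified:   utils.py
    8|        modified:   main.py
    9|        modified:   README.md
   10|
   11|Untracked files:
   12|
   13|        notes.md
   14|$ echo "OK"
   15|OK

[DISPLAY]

$ wc README.md                                                 
  478  3763 28649 README.md                                    
$ git status                                                   
On branch main                                                 
Changes not staged for commit:                                 
                                                               
        modified:   utils.py                                   
        modified:   main.py                                    
        modified:   README.md                                  
                                                               
Untracked files:                                               
                                                               
        notes.md                                               
$ echo "OK"                                                    
OK                                                             
$ █                                                            
                                                               
                                                               
                                                               
                                                               
                                                               
                                                               
                                                               
                                                               
                                                               
                                                               


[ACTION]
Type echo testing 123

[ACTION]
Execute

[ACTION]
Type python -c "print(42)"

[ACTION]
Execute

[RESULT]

$ wc README.md                                                 
  478  3763 28649 README.md                                    
$ git status                                                   
On branch main                                                 
Changes not staged for commit:                                 
                                                               
        modified:   utils.py                                   
        modified:   main.py                                    
        modified:   README.md                                  
                                                               
Untracked files:                                               
                                                               
        notes.md                                               
$ echo "OK"                                                    
OK                                                             
$ echo testing 123                                             
testing 123                                                    
$ python -c "print(42)"                                        
42                                                             
$ █                                                            
                                                               
                                                               
                                                               
                                                               
                                                               
                                                               


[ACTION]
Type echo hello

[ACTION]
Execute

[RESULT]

$ wc README.md                                                 
  478  3763 28649 README.md                                    
$ git status                                                   
On branch main                                                 
Changes not staged for commit:                                 
                                                               
        modified:   utils.py                                   
        modified:   main.py                                    
        modified:   README.md                                  
                                                               
Untracked files:                                               
                                                               
        notes.md                                               
$ echo "OK"                                                    
OK                                                             
$ echo testing 123                                             
testing 123                                                    
$ python -c "print(42)"                                        
42                                                             
$ echo hello                                                   
hello                                                          
$ █                                                            
                                                               
                                                               
                                                               
                                                               


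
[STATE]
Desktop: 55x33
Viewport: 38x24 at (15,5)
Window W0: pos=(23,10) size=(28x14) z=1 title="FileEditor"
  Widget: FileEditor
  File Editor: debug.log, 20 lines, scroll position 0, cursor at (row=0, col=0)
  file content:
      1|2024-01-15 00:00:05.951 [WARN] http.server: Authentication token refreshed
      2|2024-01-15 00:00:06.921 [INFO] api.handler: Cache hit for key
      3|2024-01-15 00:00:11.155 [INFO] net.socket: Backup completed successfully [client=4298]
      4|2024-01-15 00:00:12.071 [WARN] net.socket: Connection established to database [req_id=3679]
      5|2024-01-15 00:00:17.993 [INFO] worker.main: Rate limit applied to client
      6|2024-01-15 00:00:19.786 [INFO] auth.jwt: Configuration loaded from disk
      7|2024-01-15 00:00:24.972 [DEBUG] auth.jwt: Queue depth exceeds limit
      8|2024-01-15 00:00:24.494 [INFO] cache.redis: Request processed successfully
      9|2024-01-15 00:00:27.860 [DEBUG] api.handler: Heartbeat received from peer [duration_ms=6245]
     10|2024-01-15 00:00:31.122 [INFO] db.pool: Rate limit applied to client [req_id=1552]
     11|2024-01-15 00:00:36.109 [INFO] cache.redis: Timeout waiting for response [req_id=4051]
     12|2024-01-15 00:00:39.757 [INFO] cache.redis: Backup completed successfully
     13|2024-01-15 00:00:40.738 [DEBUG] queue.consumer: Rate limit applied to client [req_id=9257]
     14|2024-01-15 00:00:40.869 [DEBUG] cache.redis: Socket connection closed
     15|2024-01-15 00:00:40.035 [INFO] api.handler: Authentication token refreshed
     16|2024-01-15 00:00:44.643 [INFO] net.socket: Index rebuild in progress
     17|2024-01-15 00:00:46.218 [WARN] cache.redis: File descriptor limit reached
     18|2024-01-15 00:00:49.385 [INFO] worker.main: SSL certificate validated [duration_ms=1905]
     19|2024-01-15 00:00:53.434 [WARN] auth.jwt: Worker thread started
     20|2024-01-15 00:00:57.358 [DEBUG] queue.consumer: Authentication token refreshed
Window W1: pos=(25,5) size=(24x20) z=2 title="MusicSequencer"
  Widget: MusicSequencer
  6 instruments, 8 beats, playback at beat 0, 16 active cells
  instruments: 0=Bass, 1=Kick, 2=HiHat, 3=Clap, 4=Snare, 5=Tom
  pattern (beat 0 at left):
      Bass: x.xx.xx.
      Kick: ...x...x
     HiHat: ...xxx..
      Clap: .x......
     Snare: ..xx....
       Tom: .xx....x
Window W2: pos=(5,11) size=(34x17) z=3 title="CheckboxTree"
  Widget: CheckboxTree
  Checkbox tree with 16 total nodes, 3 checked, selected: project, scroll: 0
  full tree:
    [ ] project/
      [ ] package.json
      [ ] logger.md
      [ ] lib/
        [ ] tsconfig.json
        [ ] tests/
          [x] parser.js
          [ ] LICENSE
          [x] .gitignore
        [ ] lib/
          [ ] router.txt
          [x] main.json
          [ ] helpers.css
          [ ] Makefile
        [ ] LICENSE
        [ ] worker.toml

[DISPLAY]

          ┏━━━━━━━━━━━━━━━━━━━━━━┓    
          ┃ MusicSequencer       ┃    
          ┠──────────────────────┨    
          ┃      ▼1234567        ┃    
          ┃  Bass█·██·██·        ┃    
        ┏━┃  Kick···█···█        ┃━┓  
━━━━━━━━━━━━━━━━━━━━━━━┓·        ┃ ┃  
Tree                   ┃·        ┃─┨  
───────────────────────┨·        ┃▲┃  
ect/                   ┃█        ┃█┃  
ckage.json             ┃         ┃░┃  
gger.md                ┃         ┃░┃  
b/                     ┃         ┃░┃  
tsconfig.json          ┃         ┃░┃  
tests/                 ┃         ┃░┃  
] parser.js            ┃         ┃░┃  
] LICENSE              ┃         ┃░┃  
] .gitignore           ┃         ┃▼┃  
lib/                   ┃         ┃━┛  
] router.txt           ┃━━━━━━━━━┛    
] main.json            ┃              
] helpers.css          ┃              
━━━━━━━━━━━━━━━━━━━━━━━┛              
                                      


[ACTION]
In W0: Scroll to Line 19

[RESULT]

          ┏━━━━━━━━━━━━━━━━━━━━━━┓    
          ┃ MusicSequencer       ┃    
          ┠──────────────────────┨    
          ┃      ▼1234567        ┃    
          ┃  Bass█·██·██·        ┃    
        ┏━┃  Kick···█···█        ┃━┓  
━━━━━━━━━━━━━━━━━━━━━━━┓·        ┃ ┃  
Tree                   ┃·        ┃─┨  
───────────────────────┨·        ┃▲┃  
ect/                   ┃█        ┃░┃  
ckage.json             ┃         ┃░┃  
gger.md                ┃         ┃░┃  
b/                     ┃         ┃░┃  
tsconfig.json          ┃         ┃░┃  
tests/                 ┃         ┃░┃  
] parser.js            ┃         ┃░┃  
] LICENSE              ┃         ┃█┃  
] .gitignore           ┃         ┃▼┃  
lib/                   ┃         ┃━┛  
] router.txt           ┃━━━━━━━━━┛    
] main.json            ┃              
] helpers.css          ┃              
━━━━━━━━━━━━━━━━━━━━━━━┛              
                                      


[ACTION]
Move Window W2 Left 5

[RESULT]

          ┏━━━━━━━━━━━━━━━━━━━━━━┓    
          ┃ MusicSequencer       ┃    
          ┠──────────────────────┨    
          ┃      ▼1234567        ┃    
          ┃  Bass█·██·██·        ┃    
        ┏━┃  Kick···█···█        ┃━┓  
━━━━━━━━━━━━━━━━━━┓·███··        ┃ ┃  
                  ┃······        ┃─┨  
──────────────────┨██····        ┃▲┃  
                  ┃█····█        ┃░┃  
.json             ┃              ┃░┃  
md                ┃              ┃░┃  
                  ┃              ┃░┃  
fig.json          ┃              ┃░┃  
/                 ┃              ┃░┃  
ser.js            ┃              ┃░┃  
ENSE              ┃              ┃█┃  
tignore           ┃              ┃▼┃  
                  ┃              ┃━┛  
ter.txt           ┃━━━━━━━━━━━━━━┛    
n.json            ┃                   
pers.css          ┃                   
━━━━━━━━━━━━━━━━━━┛                   
                                      


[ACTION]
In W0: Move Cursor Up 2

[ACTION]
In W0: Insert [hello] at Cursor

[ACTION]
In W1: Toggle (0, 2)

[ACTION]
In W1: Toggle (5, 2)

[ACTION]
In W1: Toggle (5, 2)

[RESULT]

          ┏━━━━━━━━━━━━━━━━━━━━━━┓    
          ┃ MusicSequencer       ┃    
          ┠──────────────────────┨    
          ┃      ▼1234567        ┃    
          ┃  Bass█··█·██·        ┃    
        ┏━┃  Kick···█···█        ┃━┓  
━━━━━━━━━━━━━━━━━━┓·███··        ┃ ┃  
                  ┃······        ┃─┨  
──────────────────┨██····        ┃▲┃  
                  ┃█····█        ┃░┃  
.json             ┃              ┃░┃  
md                ┃              ┃░┃  
                  ┃              ┃░┃  
fig.json          ┃              ┃░┃  
/                 ┃              ┃░┃  
ser.js            ┃              ┃░┃  
ENSE              ┃              ┃█┃  
tignore           ┃              ┃▼┃  
                  ┃              ┃━┛  
ter.txt           ┃━━━━━━━━━━━━━━┛    
n.json            ┃                   
pers.css          ┃                   
━━━━━━━━━━━━━━━━━━┛                   
                                      


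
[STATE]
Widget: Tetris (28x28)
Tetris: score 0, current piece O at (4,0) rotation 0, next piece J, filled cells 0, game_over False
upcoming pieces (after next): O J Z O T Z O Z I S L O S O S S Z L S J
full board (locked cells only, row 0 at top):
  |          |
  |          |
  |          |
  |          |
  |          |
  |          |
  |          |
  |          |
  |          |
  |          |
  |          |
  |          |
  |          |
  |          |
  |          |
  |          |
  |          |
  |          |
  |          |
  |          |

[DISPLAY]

    ▓▓    │Next:            
    ▓▓    │█                
          │███              
          │                 
          │                 
          │                 
          │Score:           
          │0                
          │                 
          │                 
          │                 
          │                 
          │                 
          │                 
          │                 
          │                 
          │                 
          │                 
          │                 
          │                 
          │                 
          │                 
          │                 
          │                 
          │                 
          │                 
          │                 
          │                 


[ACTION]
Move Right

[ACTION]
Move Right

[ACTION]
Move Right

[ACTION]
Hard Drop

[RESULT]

   █      │Next:            
   ███    │▓▓               
          │▓▓               
          │                 
          │                 
          │                 
          │Score:           
          │0                
          │                 
          │                 
          │                 
          │                 
          │                 
          │                 
          │                 
          │                 
          │                 
          │                 
       ▓▓ │                 
       ▓▓ │                 
          │                 
          │                 
          │                 
          │                 
          │                 
          │                 
          │                 
          │                 
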